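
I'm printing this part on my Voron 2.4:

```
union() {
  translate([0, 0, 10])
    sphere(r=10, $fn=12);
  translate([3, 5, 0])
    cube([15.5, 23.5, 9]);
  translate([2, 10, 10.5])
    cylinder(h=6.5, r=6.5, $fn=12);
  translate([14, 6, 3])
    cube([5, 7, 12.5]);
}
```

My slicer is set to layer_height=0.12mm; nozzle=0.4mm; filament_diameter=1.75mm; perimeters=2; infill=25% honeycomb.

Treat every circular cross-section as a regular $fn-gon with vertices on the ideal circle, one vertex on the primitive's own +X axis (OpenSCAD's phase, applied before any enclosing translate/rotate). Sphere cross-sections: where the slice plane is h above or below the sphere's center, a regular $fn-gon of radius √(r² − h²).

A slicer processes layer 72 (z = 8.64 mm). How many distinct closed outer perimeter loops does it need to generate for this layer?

At z = 8.64 mm: the r=10 sphere slices to a regular 12-gon of circumradius 9.907 (√(r²−h²) with h=1.36 from center); the 15.5×23.5 cube at (3, 5) contributes its full rectangle; the cylinder at (2, 10) is absent (z outside [10.5, 17]); the cube at (14, 6) is present — its section is the full 5×7 rectangle; Combining (union): the regions partially overlap (shared area 45.41 mm²), so overlapping operands fuse into one piece — 1 connected region. The result has 1 disconnected region.

1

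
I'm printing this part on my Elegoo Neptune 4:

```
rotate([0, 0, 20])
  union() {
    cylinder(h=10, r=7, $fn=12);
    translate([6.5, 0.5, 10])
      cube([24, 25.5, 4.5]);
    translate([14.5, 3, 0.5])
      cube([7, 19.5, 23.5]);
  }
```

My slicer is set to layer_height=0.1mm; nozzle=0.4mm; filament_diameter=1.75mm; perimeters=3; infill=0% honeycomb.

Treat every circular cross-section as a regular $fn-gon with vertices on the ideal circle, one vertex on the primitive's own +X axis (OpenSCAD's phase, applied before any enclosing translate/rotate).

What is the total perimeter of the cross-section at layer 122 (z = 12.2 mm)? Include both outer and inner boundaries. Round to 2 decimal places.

99.00 mm

At z = 12.2 mm: the cylinder is absent (z outside [0, 10]); the 24×25.5 cube at (6.5, 0.5) contributes its full rectangle (perimeter 99.00 mm); the 7×19.5 cube at (14.5, 3) contributes its full rectangle (perimeter 53.00 mm); Combining (union): the 7×19.5 cube at (14.5, 3) lies entirely inside the 24×25.5 cube at (6.5, 0.5), so the union is just the 24×25.5 cube at (6.5, 0.5) — boundary = 99.00 mm; (whole slice rotated 20° about Z — lengths, areas and connectivity unchanged). Overall, the cross-section is a single solid region. Total boundary length (outer) = 99.00 mm.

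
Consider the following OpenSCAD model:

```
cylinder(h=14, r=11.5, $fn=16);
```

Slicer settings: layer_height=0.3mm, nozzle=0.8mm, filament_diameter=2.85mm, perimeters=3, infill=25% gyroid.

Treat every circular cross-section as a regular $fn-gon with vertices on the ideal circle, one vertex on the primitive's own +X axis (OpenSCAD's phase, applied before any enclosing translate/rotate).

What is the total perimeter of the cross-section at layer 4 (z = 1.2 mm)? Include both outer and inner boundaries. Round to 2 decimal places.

At z = 1.2 mm: the r=11.5 cylinder gives a regular 16-gon of circumradius 11.5 (constant along its height) (perimeter = 2·16·11.500·sin(180°/16) = 71.79 mm). Overall, the cross-section is a single solid region. Total boundary length (outer) = 71.79 mm.

71.79 mm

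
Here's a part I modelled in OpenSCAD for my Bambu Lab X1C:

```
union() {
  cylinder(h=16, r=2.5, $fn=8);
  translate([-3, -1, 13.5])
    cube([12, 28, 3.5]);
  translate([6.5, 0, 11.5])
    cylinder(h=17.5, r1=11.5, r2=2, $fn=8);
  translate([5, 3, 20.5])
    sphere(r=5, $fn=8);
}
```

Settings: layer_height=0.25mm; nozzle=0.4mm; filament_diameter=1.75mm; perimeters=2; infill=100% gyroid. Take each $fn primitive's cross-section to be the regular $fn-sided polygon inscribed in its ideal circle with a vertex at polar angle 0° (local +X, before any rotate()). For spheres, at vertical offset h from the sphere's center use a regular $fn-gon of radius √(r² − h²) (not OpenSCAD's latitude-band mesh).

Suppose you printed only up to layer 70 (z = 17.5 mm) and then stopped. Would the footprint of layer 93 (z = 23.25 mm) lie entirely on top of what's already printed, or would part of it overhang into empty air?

Compare the two slices. At z = 17.5: the cylinder is not intersected at this z (z outside [0, 16]); the cube at (-3, -1) is absent (z outside [13.5, 17]); the cone at (6.5, 0): at t=0.343 of its height the radius interpolates to r₁+(r₂−r₁)t = 8.243, giving a regular 8-gon of that circumradius (area = (8/2)·8.243²·sin(360°/8) = 192.18 mm²); the r=5 sphere at (5, 3) slices to a regular 8-gon of circumradius 4.000 (√(r²−h²) with h=3 from center) (area = (8/2)·4.000²·sin(360°/8) = 45.25 mm²); Combining (union): the r=5 sphere at (5, 3) lies entirely inside the cone at (6.5, 0), so the union is just the cone at (6.5, 0) — area = 192.18 mm². At z = 23.25: the cylinder does not reach this height (z outside [0, 16]); the cube at (-3, -1) does not reach this height (z outside [13.5, 17]); the cone at (6.5, 0) contributes a regular 8-gon of circumradius 5.121 (interpolated between r1=11.5 and r2=2 at t=0.671) (area = (8/2)·5.121²·sin(360°/8) = 74.19 mm²); the r=5 sphere at (5, 3) slices to a regular 8-gon of circumradius 4.176 (√(r²−h²) with h=2.75 from center) (area = (8/2)·4.176²·sin(360°/8) = 49.32 mm²); Taking the union: the regions partially overlap — summed areas 123.51 mm² minus the doubly-counted overlap 31.69 mm² gives 91.81 mm² — area = 91.81 mm². Checking containment: the cross-section at z = 23.25 is a subset of the cross-section at z = 17.5.

entirely on top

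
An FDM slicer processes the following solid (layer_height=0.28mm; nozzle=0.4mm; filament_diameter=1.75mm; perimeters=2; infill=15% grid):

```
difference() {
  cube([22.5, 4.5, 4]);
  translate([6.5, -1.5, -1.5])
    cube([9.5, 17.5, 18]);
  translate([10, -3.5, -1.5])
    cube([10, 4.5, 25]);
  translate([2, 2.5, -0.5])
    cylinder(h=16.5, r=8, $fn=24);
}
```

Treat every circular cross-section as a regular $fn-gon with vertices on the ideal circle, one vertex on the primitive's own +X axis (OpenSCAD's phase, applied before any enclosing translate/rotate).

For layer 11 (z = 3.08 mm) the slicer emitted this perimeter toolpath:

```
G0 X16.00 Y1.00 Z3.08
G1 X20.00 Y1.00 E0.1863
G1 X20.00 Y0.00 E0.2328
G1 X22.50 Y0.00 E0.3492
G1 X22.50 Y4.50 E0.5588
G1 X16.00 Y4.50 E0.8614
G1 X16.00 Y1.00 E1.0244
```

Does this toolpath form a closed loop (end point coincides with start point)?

yes

Start point (G0): (16.00, 1.00). End point (last G1): the path returns to the start — closed.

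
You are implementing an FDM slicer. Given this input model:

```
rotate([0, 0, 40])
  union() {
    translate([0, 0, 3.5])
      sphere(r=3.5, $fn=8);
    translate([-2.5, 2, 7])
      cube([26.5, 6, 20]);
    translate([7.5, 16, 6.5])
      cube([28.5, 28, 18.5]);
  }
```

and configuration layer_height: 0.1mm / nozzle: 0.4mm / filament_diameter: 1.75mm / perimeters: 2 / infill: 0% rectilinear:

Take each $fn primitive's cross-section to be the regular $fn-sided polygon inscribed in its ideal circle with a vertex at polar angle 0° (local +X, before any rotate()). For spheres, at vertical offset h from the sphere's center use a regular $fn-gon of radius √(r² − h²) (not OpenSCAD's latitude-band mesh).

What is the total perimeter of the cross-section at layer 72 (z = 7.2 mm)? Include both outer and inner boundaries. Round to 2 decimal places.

178.00 mm

At z = 7.2 mm: the sphere does not reach this height (|z−center|=3.700 > r=3.5); the 26.5×6 cube at (-2.5, 2) contributes its full rectangle (perimeter 65.00 mm); the cube at (7.5, 16) (footprint 28.5×28) is included at this height (perimeter 113.00 mm); Merging all regions: the 2 present regions are separate (no shared area or edge), so areas and boundary lengths simply add and each stays a separate island — boundary = 178.00 mm; (whole slice rotated 40° about Z — lengths, areas and connectivity unchanged). Overall, the cross-section has 2 separate islands. Total boundary length (outer) = 178.00 mm.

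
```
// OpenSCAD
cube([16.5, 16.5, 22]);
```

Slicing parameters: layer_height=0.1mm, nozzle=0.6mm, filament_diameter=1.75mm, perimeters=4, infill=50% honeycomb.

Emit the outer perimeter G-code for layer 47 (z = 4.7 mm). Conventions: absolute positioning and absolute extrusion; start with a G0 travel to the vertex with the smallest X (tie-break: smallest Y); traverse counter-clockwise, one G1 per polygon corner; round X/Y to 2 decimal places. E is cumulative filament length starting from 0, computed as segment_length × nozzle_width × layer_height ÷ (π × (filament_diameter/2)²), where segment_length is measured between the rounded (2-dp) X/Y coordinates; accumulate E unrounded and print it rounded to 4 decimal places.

At z = 4.7 mm: the cube (footprint 16.5×16.5) is included at this height. The outline is a single polygon with 4 vertices. Extrusion per mm of travel: 0.6 × 0.1 / (π × 0.875²) = 0.024945. Accumulating E over each segment gives final E = 1.6464.

G0 X0.00 Y0.00 Z4.70
G1 X16.50 Y0.00 E0.4116
G1 X16.50 Y16.50 E0.8232
G1 X0.00 Y16.50 E1.2348
G1 X0.00 Y0.00 E1.6464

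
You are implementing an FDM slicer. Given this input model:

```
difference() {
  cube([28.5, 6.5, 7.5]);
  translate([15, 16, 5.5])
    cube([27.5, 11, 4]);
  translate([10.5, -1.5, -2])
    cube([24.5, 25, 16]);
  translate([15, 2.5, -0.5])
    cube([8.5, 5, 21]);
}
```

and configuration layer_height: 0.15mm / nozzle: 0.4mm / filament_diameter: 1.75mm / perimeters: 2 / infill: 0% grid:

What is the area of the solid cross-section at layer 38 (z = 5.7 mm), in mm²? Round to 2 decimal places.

68.25 mm²

At z = 5.7 mm: the 28.5×6.5 cube contributes its full rectangle (area 185.25 mm²); the 27.5×11 cube at (15, 16) contributes its full rectangle (area 302.50 mm²); the cube at (10.5, -1.5) is present — its section is the full 24.5×25 rectangle (area 612.50 mm²); the cube at (15, 2.5) (footprint 8.5×5) is included at this height (area 42.50 mm²); Subtracting the remaining from the first: starting from the 28.5×6.5 cube (185.25 mm²), the 27.5×11 cube at (15, 16) misses the remaining region (no effect); the 24.5×25 cube at (10.5, -1.5) partially overlaps it — only the 117.00 mm² overlap (of its 612.50 mm²) is removed, clipping the outline; the 8.5×5 cube at (15, 2.5) misses the remaining region (no effect) — area = 68.25 mm². Overall, the cross-section is a single solid region. Net area = 68.25 mm².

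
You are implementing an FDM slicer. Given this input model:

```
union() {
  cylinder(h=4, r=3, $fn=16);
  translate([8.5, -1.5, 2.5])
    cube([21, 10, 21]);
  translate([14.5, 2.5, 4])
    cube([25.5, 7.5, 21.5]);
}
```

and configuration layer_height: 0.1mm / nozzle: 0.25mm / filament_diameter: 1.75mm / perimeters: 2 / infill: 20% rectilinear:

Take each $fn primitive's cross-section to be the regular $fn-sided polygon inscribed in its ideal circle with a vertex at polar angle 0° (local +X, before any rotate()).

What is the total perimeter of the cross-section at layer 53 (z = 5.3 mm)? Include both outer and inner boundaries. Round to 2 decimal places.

At z = 5.3 mm: the cylinder is not intersected at this z (z outside [0, 4]); the cube at (8.5, -1.5) is present — its section is the full 21×10 rectangle (perimeter 62.00 mm); the cube at (14.5, 2.5) is present — its section is the full 25.5×7.5 rectangle (perimeter 66.00 mm); Taking the union: the regions partially overlap (shared area 90.00 mm²), so the edge portions inside another operand are dropped and the merged outline is re-measured after clipping — boundary = 86.00 mm. Overall, the cross-section is a single solid region. Total boundary length (outer) = 86.00 mm.

86.00 mm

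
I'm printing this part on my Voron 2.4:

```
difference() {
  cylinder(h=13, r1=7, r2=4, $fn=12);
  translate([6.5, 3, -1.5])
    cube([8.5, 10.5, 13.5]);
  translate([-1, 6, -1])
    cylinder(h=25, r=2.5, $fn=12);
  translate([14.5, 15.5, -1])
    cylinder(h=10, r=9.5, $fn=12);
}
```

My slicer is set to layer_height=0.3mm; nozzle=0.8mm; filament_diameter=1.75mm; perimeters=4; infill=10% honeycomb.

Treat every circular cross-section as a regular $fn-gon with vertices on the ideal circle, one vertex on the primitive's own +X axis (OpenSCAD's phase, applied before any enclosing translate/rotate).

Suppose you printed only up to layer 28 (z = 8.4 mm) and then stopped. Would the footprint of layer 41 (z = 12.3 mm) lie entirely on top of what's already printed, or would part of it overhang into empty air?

Compare the two slices. At z = 8.4: the cone (r1=7→r2=4) has section circumradius 5.062 here — a regular 12-gon (area = (12/2)·5.062²·sin(360°/12) = 76.86 mm²); the cube at (6.5, 3) is present — its section is the full 8.5×10.5 rectangle (area 89.25 mm²); the cylinder at (-1, 6): section is a regular 12-gon, circumradius r=2.5 (area = (12/2)·2.500²·sin(360°/12) = 18.75 mm²); the r=9.5 cylinder at (14.5, 15.5) contributes a regular 12-gon of circumradius 9.5 (area = (12/2)·9.500²·sin(360°/12) = 270.75 mm²); After the difference (first − rest): starting from the cone (76.86 mm²), the 8.5×10.5 cube at (6.5, 3) misses the remaining region (no effect); the r=2.5 cylinder at (-1, 6) partially overlaps it — only the 3.47 mm² overlap (of its 18.75 mm²) is removed, clipping the outline; the r=9.5 cylinder at (14.5, 15.5) misses the remaining region (no effect) — area = 73.39 mm². At z = 12.3: the cone: at t=0.946 of its height the radius interpolates to r₁+(r₂−r₁)t = 4.162, giving a regular 12-gon of that circumradius (area = (12/2)·4.162²·sin(360°/12) = 51.96 mm²); the cube at (6.5, 3) is absent (z outside [-1.5, 12]); the r=2.5 cylinder at (-1, 6) gives a regular 12-gon of circumradius 2.5 (constant along its height) (area = (12/2)·2.500²·sin(360°/12) = 18.75 mm²); the cylinder at (14.5, 15.5) is absent (z outside [-1, 9]); Subtracting the remaining from the first: starting from the cone (51.96 mm²), the r=2.5 cylinder at (-1, 6) partially overlaps it — only the 0.65 mm² overlap (of its 18.75 mm²) is removed, clipping the outline — area = 51.31 mm². Checking containment: the cross-section at z = 12.3 is a subset of the cross-section at z = 8.4.

entirely on top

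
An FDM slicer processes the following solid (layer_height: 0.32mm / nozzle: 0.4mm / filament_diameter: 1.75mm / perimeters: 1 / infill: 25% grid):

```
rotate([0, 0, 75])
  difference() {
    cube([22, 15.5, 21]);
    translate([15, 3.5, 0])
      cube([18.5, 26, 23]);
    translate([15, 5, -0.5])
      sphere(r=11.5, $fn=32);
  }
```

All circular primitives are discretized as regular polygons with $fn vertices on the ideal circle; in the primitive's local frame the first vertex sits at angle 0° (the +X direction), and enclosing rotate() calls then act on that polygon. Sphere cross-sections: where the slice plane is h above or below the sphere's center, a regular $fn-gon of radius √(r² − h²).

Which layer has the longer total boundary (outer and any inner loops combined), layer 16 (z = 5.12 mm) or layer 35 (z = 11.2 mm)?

layer 35 (z = 11.2 mm)

Layer 16 (z = 5.12): the 22×15.5 cube contributes its full rectangle (perimeter 75.00 mm); the cube at (15, 3.5) is present — its section is the full 18.5×26 rectangle (perimeter 89.00 mm); the r=11.5 sphere at (15, 5) slices to a regular 32-gon of circumradius 10.033 (√(r²−h²) with h=5.62 from center) (perimeter = 2·32·10.033·sin(180°/32) = 62.94 mm); Taking the first minus the rest: starting from the 22×15.5 cube, the 18.5×26 cube at (15, 3.5) partially overlaps it — only the 84.00 mm² overlap (of its 481.00 mm²) is removed, clipping the outline; the r=11.5 sphere at (15, 5) partially overlaps it — only the 150.89 mm² overlap (of its 314.22 mm²) is removed, clipping the outline — boundary = 58.30 mm; (rotated 75° about Z; rotation is an isometry so areas/perimeters/island counts are preserved). So its perimeter = 58.30 mm. Layer 35 (z = 11.2): the 22×15.5 cube contributes its full rectangle (perimeter 75.00 mm); the cube at (15, 3.5) (footprint 18.5×26) is included at this height (perimeter 89.00 mm); the sphere at (15, 5) is not intersected at this z (|z−center|=11.700 > r=11.5); Taking the first minus the rest: starting from the 22×15.5 cube, the 18.5×26 cube at (15, 3.5) partially overlaps it — only the 84.00 mm² overlap (of its 481.00 mm²) is removed, clipping the outline — boundary = 75.00 mm; (whole slice rotated 75° about Z — lengths, areas and connectivity unchanged). So its perimeter = 75.00 mm. Layer 35 is larger (75.00 vs 58.30 mm).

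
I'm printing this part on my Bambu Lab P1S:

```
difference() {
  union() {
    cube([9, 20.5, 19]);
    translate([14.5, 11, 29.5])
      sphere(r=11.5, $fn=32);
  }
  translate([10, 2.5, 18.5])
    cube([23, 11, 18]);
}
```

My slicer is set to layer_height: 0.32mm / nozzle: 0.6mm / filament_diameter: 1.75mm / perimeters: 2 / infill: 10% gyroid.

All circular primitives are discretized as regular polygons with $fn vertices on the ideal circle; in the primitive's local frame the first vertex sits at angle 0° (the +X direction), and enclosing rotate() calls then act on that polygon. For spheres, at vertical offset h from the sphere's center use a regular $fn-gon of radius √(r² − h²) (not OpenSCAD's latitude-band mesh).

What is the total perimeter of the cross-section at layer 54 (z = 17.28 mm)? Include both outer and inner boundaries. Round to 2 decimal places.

At z = 17.28 mm: the 9×20.5 cube contributes its full rectangle (perimeter 59.00 mm); the sphere at (14.5, 11) is absent (|z−center|=12.220 > r=11.5); Taking the union: only the 9×20.5 cube is present, so the union is just that shape — boundary = 59.00 mm; the cube at (10, 2.5) is absent (z outside [18.5, 36.5]); After the difference (first − rest): none of the subtracted shapes is present at this height, so that combined region is unchanged — boundary = 59.00 mm. Overall, the cross-section is a single solid region. Total boundary length (outer) = 59.00 mm.

59.00 mm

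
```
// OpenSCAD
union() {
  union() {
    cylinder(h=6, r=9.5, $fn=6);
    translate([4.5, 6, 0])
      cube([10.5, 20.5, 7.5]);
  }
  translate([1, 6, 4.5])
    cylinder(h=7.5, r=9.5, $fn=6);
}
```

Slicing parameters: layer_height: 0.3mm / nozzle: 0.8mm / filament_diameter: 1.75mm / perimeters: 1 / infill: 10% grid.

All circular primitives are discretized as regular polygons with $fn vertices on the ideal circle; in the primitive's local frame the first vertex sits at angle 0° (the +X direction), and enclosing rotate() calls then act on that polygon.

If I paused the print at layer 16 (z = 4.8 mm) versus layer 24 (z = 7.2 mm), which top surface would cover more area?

Layer 16 (z = 4.8): the r=9.5 cylinder contributes a regular 6-gon of circumradius 9.5 (area = (6/2)·9.500²·sin(360°/6) = 234.48 mm²); the 10.5×20.5 cube at (4.5, 6) contributes its full rectangle (area 215.25 mm²); Combining (union): the regions partially overlap — summed areas 449.73 mm² minus the doubly-counted overlap 1.99 mm² gives 447.74 mm² — area = 447.74 mm²; the r=9.5 cylinder at (1, 6) contributes a regular 6-gon of circumradius 9.5 (area = (6/2)·9.500²·sin(360°/6) = 234.48 mm²); Taking the union: the regions partially overlap — summed areas 682.21 mm² minus the doubly-counted overlap 157.84 mm² gives 524.38 mm² — area = 524.38 mm². So its area = 524.38 mm². Layer 24 (z = 7.2): the cylinder is not intersected at this z (z outside [0, 6]); the cube at (4.5, 6) is present — its section is the full 10.5×20.5 rectangle (area 215.25 mm²); Combining (union): only the 10.5×20.5 cube at (4.5, 6) is present, so the union is just that shape — area = 215.25 mm²; the cylinder at (1, 6): section is a regular 6-gon, circumradius r=9.5 (area = (6/2)·9.500²·sin(360°/6) = 234.48 mm²); Merging all regions: the regions partially overlap — summed areas 449.73 mm² minus the doubly-counted overlap 29.82 mm² gives 419.90 mm² — area = 419.90 mm². So its area = 419.90 mm². Layer 16 is larger (524.38 vs 419.90 mm²).

layer 16 (z = 4.8 mm)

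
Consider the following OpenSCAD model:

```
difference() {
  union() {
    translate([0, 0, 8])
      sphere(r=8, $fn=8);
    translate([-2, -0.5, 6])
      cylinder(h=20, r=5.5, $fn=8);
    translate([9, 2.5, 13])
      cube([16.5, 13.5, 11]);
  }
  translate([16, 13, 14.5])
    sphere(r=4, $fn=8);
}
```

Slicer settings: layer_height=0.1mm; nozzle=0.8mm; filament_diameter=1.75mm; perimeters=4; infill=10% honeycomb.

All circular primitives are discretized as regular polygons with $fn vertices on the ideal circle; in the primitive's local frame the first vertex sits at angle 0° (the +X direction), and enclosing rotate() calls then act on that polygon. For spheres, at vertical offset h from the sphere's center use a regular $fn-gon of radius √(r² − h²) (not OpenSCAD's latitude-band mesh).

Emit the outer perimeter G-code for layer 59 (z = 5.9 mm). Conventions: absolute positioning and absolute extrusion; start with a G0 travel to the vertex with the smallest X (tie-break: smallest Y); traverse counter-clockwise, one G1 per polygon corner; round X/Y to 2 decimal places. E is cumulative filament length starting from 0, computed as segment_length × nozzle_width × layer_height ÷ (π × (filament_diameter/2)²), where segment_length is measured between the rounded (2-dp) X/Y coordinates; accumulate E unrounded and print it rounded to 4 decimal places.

At z = 5.9 mm: the r=8 sphere contributes a regular 8-gon of circumradius √(8²−2.1²) = 7.719; the cylinder at (-2, -0.5) is absent (z outside [6, 26]); the cube at (9, 2.5) does not reach this height (z outside [13, 24]); Taking the union: only the r=8 sphere is present, so the union is just that shape — 1 connected region; the sphere at (16, 13) is not intersected at this z (|z−center|=8.600 > r=4); After the difference (first − rest): none of the subtracted shapes is present at this height, so the result so far is unchanged — 1 connected region. The outline is a single polygon with 8 vertices. Extrusion per mm of travel: 0.8 × 0.1 / (π × 0.875²) = 0.033260. Accumulating E over each segment gives final E = 1.5723.

G0 X-7.72 Y0.00 Z5.90
G1 X-5.46 Y-5.46 E0.1965
G1 X0.00 Y-7.72 E0.3931
G1 X5.46 Y-5.46 E0.5896
G1 X7.72 Y0.00 E0.7862
G1 X5.46 Y5.46 E0.9827
G1 X0.00 Y7.72 E1.1793
G1 X-5.46 Y5.46 E1.3758
G1 X-7.72 Y0.00 E1.5723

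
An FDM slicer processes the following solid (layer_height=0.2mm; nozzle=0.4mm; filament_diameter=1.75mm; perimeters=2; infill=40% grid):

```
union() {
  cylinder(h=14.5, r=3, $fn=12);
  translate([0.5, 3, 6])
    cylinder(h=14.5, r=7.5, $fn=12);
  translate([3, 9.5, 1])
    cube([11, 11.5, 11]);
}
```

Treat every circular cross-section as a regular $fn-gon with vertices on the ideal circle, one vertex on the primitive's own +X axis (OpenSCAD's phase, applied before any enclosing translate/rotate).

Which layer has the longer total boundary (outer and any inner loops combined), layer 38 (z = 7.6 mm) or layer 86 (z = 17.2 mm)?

layer 38 (z = 7.6 mm)

Layer 38 (z = 7.6): the cylinder: section is a regular 12-gon, circumradius r=3 (perimeter = 2·12·3.000·sin(180°/12) = 18.63 mm); the cylinder at (0.5, 3): section is a regular 12-gon, circumradius r=7.5 (perimeter = 2·12·7.500·sin(180°/12) = 46.59 mm); the 11×11.5 cube at (3, 9.5) contributes its full rectangle (perimeter 45.00 mm); Taking the union: the regions partially overlap (shared area 27.20 mm²), so the edge portions inside another operand are dropped and the merged outline is re-measured after clipping — boundary = 88.75 mm. So its perimeter = 88.75 mm. Layer 86 (z = 17.2): the cylinder does not reach this height (z outside [0, 14.5]); the r=7.5 cylinder at (0.5, 3) gives a regular 12-gon of circumradius 7.5 (constant along its height) (perimeter = 2·12·7.500·sin(180°/12) = 46.59 mm); the cube at (3, 9.5) is not intersected at this z (z outside [1, 12]); Combining (union): only the r=7.5 cylinder at (0.5, 3) is present, so the union is just that shape — boundary = 46.59 mm. So its perimeter = 46.59 mm. Layer 38 is larger (88.75 vs 46.59 mm).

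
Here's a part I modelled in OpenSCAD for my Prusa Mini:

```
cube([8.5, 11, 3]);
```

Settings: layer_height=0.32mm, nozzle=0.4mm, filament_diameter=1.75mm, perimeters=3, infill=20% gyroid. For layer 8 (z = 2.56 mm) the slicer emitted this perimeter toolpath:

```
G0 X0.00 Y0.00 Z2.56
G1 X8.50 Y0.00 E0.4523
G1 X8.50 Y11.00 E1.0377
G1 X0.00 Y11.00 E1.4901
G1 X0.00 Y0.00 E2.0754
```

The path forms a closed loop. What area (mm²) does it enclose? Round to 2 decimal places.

93.50 mm²

Apply the shoelace formula to the sequence of (X, Y) vertices; enclosed area = 93.50 mm².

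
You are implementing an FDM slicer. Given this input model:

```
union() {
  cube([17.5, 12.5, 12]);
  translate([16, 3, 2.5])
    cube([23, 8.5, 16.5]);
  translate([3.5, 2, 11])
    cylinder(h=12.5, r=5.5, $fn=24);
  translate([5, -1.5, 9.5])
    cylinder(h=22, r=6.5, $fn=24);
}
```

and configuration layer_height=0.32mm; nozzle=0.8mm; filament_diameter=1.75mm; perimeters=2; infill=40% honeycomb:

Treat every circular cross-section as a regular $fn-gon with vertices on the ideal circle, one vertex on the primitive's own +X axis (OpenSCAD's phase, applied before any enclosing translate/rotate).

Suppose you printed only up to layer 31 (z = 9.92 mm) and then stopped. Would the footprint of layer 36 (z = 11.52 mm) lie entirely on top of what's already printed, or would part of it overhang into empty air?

part overhangs

Compare the two slices. At z = 9.92: the 17.5×12.5 cube contributes its full rectangle (area 218.75 mm²); the cube at (16, 3) (footprint 23×8.5) is included at this height (area 195.50 mm²); the cylinder at (3.5, 2) is absent (z outside [11, 23.5]); the r=6.5 cylinder at (5, -1.5) contributes a regular 24-gon of circumradius 6.5 (area = (24/2)·6.500²·sin(360°/24) = 131.22 mm²); Combining (union): the regions partially overlap — summed areas 545.47 mm² minus the doubly-counted overlap 57.17 mm² gives 488.30 mm² — area = 488.30 mm². At z = 11.52: the cube (footprint 17.5×12.5) is included at this height (area 218.75 mm²); the cube at (16, 3) (footprint 23×8.5) is included at this height (area 195.50 mm²); the r=5.5 cylinder at (3.5, 2) gives a regular 24-gon of circumradius 5.5 (constant along its height) (area = (24/2)·5.500²·sin(360°/24) = 93.95 mm²); the r=6.5 cylinder at (5, -1.5) contributes a regular 24-gon of circumradius 6.5 (area = (24/2)·6.500²·sin(360°/24) = 131.22 mm²); Combining (union): the regions partially overlap — summed areas 639.42 mm² minus the doubly-counted overlap 143.60 mm² gives 495.82 mm² — area = 495.82 mm². Checking containment: at z = 11.52 the cross-section extends beyond the z = 9.92 cross-section by about 7.52 mm².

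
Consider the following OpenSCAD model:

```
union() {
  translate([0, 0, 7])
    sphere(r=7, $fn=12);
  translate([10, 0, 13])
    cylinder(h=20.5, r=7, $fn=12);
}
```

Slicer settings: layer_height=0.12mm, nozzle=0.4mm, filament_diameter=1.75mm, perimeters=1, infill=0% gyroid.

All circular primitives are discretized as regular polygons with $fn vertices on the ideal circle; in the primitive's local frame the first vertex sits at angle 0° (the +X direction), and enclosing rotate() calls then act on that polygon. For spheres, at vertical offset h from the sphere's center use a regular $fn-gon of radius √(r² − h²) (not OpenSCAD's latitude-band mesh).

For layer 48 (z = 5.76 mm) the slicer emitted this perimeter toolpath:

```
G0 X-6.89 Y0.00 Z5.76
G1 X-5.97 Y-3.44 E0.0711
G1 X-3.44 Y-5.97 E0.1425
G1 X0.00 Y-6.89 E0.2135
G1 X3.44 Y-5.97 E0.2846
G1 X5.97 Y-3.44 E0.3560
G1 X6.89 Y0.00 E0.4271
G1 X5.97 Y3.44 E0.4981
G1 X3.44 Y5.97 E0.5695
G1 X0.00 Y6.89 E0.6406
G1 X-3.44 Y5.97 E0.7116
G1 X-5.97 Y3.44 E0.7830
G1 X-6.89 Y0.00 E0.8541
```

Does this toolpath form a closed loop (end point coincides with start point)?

yes

Start point (G0): (-6.89, 0.00). End point (last G1): the path returns to the start — closed.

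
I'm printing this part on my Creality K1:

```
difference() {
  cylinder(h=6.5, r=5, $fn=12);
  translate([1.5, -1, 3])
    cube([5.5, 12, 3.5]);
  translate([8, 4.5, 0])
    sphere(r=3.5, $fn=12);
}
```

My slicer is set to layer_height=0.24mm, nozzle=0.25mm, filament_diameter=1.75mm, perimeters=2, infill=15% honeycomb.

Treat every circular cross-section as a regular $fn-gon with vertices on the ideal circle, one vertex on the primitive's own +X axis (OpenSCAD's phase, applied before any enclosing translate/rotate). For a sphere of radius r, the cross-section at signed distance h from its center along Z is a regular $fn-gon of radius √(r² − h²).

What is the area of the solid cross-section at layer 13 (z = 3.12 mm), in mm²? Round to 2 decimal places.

60.08 mm²

At z = 3.12 mm: the cylinder: section is a regular 12-gon, circumradius r=5 (area = (12/2)·5.000²·sin(360°/12) = 75.00 mm²); the cube at (1.5, -1) (footprint 5.5×12) is included at this height (area 66.00 mm²); the sphere at (8, 4.5): section is a regular 12-gon, circumradius = √(r²−h²) = √(3.5²−3.12²) = 1.586 (area = (12/2)·1.586²·sin(360°/12) = 7.55 mm²); Subtracting the remaining from the first: starting from the r=5 cylinder (75.00 mm²), the 5.5×12 cube at (1.5, -1) partially overlaps it — only the 14.92 mm² overlap (of its 66.00 mm²) is removed, clipping the outline; the r=3.5 sphere at (8, 4.5) misses the remaining region (no effect) — area = 60.08 mm². Overall, the cross-section is a single solid region. Net area = 60.08 mm².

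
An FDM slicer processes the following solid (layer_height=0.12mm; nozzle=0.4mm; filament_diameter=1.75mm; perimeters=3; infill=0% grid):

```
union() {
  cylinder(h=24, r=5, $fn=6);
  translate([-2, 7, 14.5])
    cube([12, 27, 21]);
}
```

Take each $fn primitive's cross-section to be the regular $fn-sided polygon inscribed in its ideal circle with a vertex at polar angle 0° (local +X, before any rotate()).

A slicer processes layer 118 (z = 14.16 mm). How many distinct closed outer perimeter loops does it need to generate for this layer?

At z = 14.16 mm: the cylinder: section is a regular 6-gon, circumradius r=5; the cube at (-2, 7) is absent (z outside [14.5, 35.5]); Merging all regions: only the r=5 cylinder is present, so the union is just that shape — 1 connected region. The result has 1 disconnected region.

1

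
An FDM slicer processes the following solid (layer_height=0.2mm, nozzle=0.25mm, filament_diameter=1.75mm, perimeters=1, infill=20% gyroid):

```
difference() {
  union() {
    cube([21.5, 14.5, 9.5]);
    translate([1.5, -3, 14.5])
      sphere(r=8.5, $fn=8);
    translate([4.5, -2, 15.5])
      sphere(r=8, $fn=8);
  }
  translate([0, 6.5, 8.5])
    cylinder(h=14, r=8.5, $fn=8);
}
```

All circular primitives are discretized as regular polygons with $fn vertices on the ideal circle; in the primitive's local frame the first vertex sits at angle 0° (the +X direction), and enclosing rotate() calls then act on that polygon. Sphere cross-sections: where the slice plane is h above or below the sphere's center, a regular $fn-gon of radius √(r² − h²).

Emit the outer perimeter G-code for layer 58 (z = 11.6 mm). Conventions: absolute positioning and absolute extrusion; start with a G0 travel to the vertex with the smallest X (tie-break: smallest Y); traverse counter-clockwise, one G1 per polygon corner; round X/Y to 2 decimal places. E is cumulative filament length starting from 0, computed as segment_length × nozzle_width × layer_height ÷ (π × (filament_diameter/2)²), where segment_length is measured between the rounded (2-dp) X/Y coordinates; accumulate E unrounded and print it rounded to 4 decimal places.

G0 X-6.49 Y-3.00 Z11.60
G1 X-4.15 Y-8.65 E0.1271
G1 X1.50 Y-10.99 E0.2542
G1 X7.15 Y-8.65 E0.3814
G1 X7.53 Y-7.73 E0.4021
G1 X9.44 Y-6.94 E0.4450
G1 X11.48 Y-2.00 E0.5561
G1 X9.44 Y2.94 E0.6672
G1 X7.38 Y3.79 E0.7136
G1 X6.01 Y0.49 E0.7878
G1 X0.00 Y-2.00 E0.9231
G1 X-5.19 Y0.15 E1.0398
G1 X-6.49 Y-3.00 E1.1107

At z = 11.6 mm: the cube does not reach this height (z outside [0, 9.5]); the r=8.5 sphere at (1.5, -3) slices to a regular 8-gon of circumradius 7.990 (√(r²−h²) with h=2.9 from center); the r=8 sphere at (4.5, -2) contributes a regular 8-gon of circumradius √(8²−3.9²) = 6.985; Combining (union): the regions partially overlap (shared area 111.98 mm²), so overlapping operands fuse into one piece — 1 connected region; the r=8.5 cylinder at (0, 6.5) gives a regular 8-gon of circumradius 8.5 (constant along its height); After the difference (first − rest): starting from the result so far, the r=8.5 cylinder at (0, 6.5) partially overlaps it — only the 56.11 mm² overlap (of its 204.35 mm²) is removed, clipping the outline — 1 connected region. The outline is a single polygon with 12 vertices. Extrusion per mm of travel: 0.25 × 0.2 / (π × 0.875²) = 0.020788. Accumulating E over each segment gives final E = 1.1107.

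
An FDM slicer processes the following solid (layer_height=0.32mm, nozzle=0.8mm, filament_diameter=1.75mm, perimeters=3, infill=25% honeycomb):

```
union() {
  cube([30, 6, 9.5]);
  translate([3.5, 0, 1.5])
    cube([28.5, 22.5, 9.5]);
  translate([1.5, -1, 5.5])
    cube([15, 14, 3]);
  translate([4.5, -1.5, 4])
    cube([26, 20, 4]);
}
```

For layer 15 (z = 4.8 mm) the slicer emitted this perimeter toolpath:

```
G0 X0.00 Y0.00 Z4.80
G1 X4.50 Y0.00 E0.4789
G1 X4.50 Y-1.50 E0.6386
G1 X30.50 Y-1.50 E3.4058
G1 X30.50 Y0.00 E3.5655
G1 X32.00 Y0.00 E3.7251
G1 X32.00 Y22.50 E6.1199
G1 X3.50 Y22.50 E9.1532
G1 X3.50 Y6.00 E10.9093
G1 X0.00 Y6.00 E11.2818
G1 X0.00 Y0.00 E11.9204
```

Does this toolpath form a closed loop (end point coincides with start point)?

Start point (G0): (0.00, 0.00). End point (last G1): the path returns to the start — closed.

yes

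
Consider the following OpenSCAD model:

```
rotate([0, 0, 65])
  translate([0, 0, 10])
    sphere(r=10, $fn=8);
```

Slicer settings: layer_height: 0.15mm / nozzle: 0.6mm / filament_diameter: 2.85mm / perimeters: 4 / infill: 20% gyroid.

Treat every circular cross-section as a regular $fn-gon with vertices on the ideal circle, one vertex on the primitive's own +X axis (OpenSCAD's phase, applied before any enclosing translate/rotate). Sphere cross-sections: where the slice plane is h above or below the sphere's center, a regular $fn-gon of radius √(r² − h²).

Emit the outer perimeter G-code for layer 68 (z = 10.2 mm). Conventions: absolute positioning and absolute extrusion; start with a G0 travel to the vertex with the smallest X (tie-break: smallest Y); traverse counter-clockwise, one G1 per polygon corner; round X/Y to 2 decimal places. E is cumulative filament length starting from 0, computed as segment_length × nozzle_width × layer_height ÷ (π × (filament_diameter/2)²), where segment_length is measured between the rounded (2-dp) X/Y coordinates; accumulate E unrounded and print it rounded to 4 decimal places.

G0 X-9.40 Y-3.42 Z10.20
G1 X-4.23 Y-9.06 E0.1079
G1 X3.42 Y-9.40 E0.2160
G1 X9.06 Y-4.23 E0.3239
G1 X9.40 Y3.42 E0.4319
G1 X4.23 Y9.06 E0.5399
G1 X-3.42 Y9.40 E0.6479
G1 X-9.06 Y4.23 E0.7559
G1 X-9.40 Y-3.42 E0.8639

At z = 10.2 mm: the sphere: section is a regular 8-gon, circumradius = √(r²−h²) = √(10²−0.2²) = 9.998; (rotated 65° about Z; rotation is an isometry so areas/perimeters/island counts are preserved). The outline is a single polygon with 8 vertices. Extrusion per mm of travel: 0.6 × 0.15 / (π × 1.425²) = 0.014108. Accumulating E over each segment gives final E = 0.8639.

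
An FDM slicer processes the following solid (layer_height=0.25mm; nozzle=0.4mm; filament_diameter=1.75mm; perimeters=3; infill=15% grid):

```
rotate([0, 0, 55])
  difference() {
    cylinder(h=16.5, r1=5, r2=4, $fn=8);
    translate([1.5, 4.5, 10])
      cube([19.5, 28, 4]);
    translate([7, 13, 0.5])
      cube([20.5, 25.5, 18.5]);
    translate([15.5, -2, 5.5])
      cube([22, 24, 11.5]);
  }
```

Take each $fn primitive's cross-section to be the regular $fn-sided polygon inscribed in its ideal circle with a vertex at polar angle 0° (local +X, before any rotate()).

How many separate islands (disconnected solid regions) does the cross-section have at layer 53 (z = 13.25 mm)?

1

At z = 13.25 mm: the cone: at t=0.803 of its height the radius interpolates to r₁+(r₂−r₁)t = 4.197, giving a regular 8-gon of that circumradius; the cube at (1.5, 4.5) is present — its section is the full 19.5×28 rectangle; the cube at (7, 13) is present — its section is the full 20.5×25.5 rectangle; the 22×24 cube at (15.5, -2) contributes its full rectangle; After the difference (first − rest): starting from the cone, the 19.5×28 cube at (1.5, 4.5) misses the remaining region (no effect); the 20.5×25.5 cube at (7, 13) misses the remaining region (no effect); the 22×24 cube at (15.5, -2) misses the remaining region (no effect) — 1 connected region; (whole slice rotated 55° about Z — lengths, areas and connectivity unchanged). Overall, the cross-section is a single solid region. Island count = 1.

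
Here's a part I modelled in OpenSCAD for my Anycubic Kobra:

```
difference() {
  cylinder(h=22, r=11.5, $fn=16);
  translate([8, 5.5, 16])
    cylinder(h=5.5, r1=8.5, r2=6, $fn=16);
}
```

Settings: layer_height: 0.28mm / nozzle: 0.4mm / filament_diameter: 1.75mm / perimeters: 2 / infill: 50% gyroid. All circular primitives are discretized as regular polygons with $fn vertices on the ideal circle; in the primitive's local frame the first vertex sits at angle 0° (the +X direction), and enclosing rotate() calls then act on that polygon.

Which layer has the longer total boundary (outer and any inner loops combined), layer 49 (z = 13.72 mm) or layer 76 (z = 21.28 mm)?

Layer 49 (z = 13.72): the r=11.5 cylinder gives a regular 16-gon of circumradius 11.5 (constant along its height) (perimeter = 2·16·11.500·sin(180°/16) = 71.79 mm); the cone at (8, 5.5) is not intersected at this z (z outside [16, 21.5]); After the difference (first − rest): none of the subtracted shapes is present at this height, so the r=11.5 cylinder is unchanged — boundary = 71.79 mm. So its perimeter = 71.79 mm. Layer 76 (z = 21.28): the r=11.5 cylinder gives a regular 16-gon of circumradius 11.5 (constant along its height) (perimeter = 2·16·11.500·sin(180°/16) = 71.79 mm); the cone at (8, 5.5) (r1=8.5→r2=6) has section circumradius 6.100 here — a regular 16-gon (perimeter = 2·16·6.100·sin(180°/16) = 38.08 mm); After the difference (first − rest): starting from the r=11.5 cylinder, the cone at (8, 5.5) partially overlaps it — only the 69.97 mm² overlap (of its 113.92 mm²) is removed, clipping the outline — boundary = 78.30 mm. So its perimeter = 78.30 mm. Layer 76 is larger (78.30 vs 71.79 mm).

layer 76 (z = 21.28 mm)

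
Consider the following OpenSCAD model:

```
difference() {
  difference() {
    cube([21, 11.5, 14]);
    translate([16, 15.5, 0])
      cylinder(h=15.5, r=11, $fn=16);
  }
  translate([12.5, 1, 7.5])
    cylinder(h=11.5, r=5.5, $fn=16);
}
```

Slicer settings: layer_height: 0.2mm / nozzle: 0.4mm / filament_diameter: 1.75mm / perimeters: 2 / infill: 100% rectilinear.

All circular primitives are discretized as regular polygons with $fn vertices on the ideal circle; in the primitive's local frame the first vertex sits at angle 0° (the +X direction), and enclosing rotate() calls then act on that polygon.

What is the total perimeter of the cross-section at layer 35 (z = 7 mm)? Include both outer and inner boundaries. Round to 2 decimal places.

62.49 mm

At z = 7 mm: the cube is present — its section is the full 21×11.5 rectangle (perimeter 65.00 mm); the r=11 cylinder at (16, 15.5) gives a regular 16-gon of circumradius 11 (constant along its height) (perimeter = 2·16·11.000·sin(180°/16) = 68.67 mm); After the difference (first − rest): starting from the 21×11.5 cube, the r=11 cylinder at (16, 15.5) partially overlaps it — only the 82.57 mm² overlap (of its 370.44 mm²) is removed, clipping the outline — boundary = 62.49 mm; the cylinder at (12.5, 1) does not reach this height (z outside [7.5, 19]); Taking the first minus the rest: none of the subtracted shapes is present at this height, so the result so far is unchanged — boundary = 62.49 mm. Overall, the cross-section is a single solid region. Total boundary length (outer) = 62.49 mm.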